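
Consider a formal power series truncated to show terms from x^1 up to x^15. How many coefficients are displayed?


From x^1 to x^15 inclusive, the count is 15 - 1 + 1 = 15.

15


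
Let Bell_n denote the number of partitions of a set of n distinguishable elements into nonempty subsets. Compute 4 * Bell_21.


Bell_21 can be computed from the Bell triangle or from Dobinski's identity Bell_n = (1/e) * sum_{k>=0} k^n / k!.
Computing Bell_21 = 474869816156751.
Then 4 * 474869816156751 = 1899479264627004.

1899479264627004


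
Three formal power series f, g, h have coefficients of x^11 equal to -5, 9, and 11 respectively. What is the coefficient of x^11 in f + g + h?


Series addition is componentwise:
-5 + 9 + 11
= 15

15


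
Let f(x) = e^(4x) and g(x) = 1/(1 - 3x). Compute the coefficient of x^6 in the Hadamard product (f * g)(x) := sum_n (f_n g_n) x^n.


Expanding: f_k = 4^k/k! (from e^(4x)) and g_k = 3^k (from 1/(1 - 3x)). So the Hadamard coefficient (f * g)_k = 4^k 3^k / k! = (12)^k / k!.
For k = 6: 12^6/6! = 2985984/720 = 20736/5.

20736/5


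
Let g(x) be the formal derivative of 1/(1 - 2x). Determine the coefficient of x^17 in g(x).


Differentiate termwise: d/dx sum_{k>=0} 2^k x^k = sum_{k>=1} k 2^k x^(k-1) = sum_{j>=0} (j+1) 2^(j+1) x^j.
Equivalently, d/dx [1/(1 - 2x)] = 2/(1 - 2x)^2.
For j = 17: 18 * 2^18 = 18 * 262144 = 4718592.

4718592


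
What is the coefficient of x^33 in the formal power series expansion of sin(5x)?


The Maclaurin series is sin(t) = sum_{k>=0} (-1)^k t^(2k+1) / (2k+1)!, so substituting t = 5x, only odd powers of x are nonzero, with coefficient of x^(2k+1) equal to (-1)^k 5^(2k+1) / (2k+1)!.
Write 33 = 2*16 + 1, giving the coefficient (-1)^16 * 5^33 / 33! = 116415321826934814453125/8683317618811886495518194401280000000 = 1490116119384765625/111146465520792147142632888336384.

1490116119384765625/111146465520792147142632888336384


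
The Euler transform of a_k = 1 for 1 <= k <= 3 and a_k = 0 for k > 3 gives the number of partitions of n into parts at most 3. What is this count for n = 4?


Partitions of 4 into parts at most 3:
Using generating function (1-x)^(-1)(1-x^2)^(-1)(1-x^3)^(-1),
the coefficient of x^4 = 4

4


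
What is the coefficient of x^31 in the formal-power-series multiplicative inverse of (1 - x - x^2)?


Let the inverse be f(x) = sum_{k>=0} a_k x^k. From f(x) * (1 - x - x^2) = 1 and matching coefficients:
 x^0: a_0 = 1.
 x^1: a_1 - a_0 = 0, so a_1 = 1.
 x^k (k >= 2): a_k - a_{k-1} - a_{k-2} = 0, i.e. a_k = a_{k-1} + a_{k-2}.
This is the Fibonacci-type recurrence shifted so that a_0 = a_1 = 1.
Iterating: a_0=1, a_1=1, a_2=2, a_3=3, a_4=5, a_5=8, a_6=13, a_7=21, a_8=34, a_9=55, ...
a_31 = 2178309.

2178309


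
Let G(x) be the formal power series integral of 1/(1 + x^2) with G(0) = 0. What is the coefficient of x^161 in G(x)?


1/(1 + x^2) = sum_{j>=0} (-1)^j x^(2j). Integrating termwise with G(0) = 0:
G(x) = sum_{j>=0} (-1)^j x^(2j+1) / (2j+1) = arctan(x).
Only odd powers are nonzero. For x^161 write 161 = 2*80 + 1, giving
(-1)^80 / 161 = 1/161 = 1/161.

1/161


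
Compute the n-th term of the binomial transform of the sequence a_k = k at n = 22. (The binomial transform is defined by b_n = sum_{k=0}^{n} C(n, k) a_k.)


With a_k = k, b_n = sum_{k=0}^{n} C(n, k) k. Using k * C(n, k) = n * C(n-1, k-1) gives b_n = n * sum_{k>=1} C(n-1, k-1) = n * 2^(n-1).
For n = 22: 22 * 2^21 = 22 * 2097152 = 46137344.

46137344


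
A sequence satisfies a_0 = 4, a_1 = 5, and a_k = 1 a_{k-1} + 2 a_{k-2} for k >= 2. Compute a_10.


The characteristic equation is t^2 - 1 t - 2 = 0, with roots r_1 = 2 and r_2 = -1 (so c_1 = r_1 + r_2, c_2 = -r_1 r_2 as required).
One can use the closed form a_n = A r_1^n + B r_2^n, but direct iteration is more reliable:
a_0 = 4, a_1 = 5, a_2 = 13, a_3 = 23, a_4 = 49, a_5 = 95, a_6 = 193, a_7 = 383, a_8 = 769, a_9 = 1535, a_10 = 3073.
So a_10 = 3073.

3073


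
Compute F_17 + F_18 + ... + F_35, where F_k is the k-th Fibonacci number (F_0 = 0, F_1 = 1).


Use the identity sum_{k=0}^{N} F_k = F_{N+2} - 1 (which follows from F_{k+2} - F_{k+1} = F_k). Then
sum_{k=17}^{35} F_k = (F_{37} - 1) - (F_{18} - 1) = F_{37} - F_{18}.
Computing: F_{37} = 24157817, F_{18} = 2584, so
Sum = 24157817 - 2584 = 24155233.

24155233


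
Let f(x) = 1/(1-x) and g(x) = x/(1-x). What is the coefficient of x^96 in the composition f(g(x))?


First simplify the composition: f(g(x)) = 1/(1 - x/(1-x)) = (1-x)/((1-x) - x) = (1-x)/(1-2x).
Now extract the coefficient. Write (1-x)/(1-2x) = 1/(1-2x) - x/(1-2x).
The coefficient of x^n in 1/(1-2x) is 2^n, and in x/(1-2x) is 2^(n-1) (for n >= 1).
So the coefficient of x^96 is 2^96 - 2^95 = 79228162514264337593543950336 - 39614081257132168796771975168 = 39614081257132168796771975168.

39614081257132168796771975168


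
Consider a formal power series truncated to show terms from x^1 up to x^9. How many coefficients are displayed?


From x^1 to x^9 inclusive, the count is 9 - 1 + 1 = 9.

9


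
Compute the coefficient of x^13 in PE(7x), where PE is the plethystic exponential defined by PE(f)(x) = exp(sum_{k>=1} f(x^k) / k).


With f(x) = 7x, the exponent is sum_{k>=1} 7 x^k / k = 7 * (-ln(1 - x)). Exponentiating:
PE(7x) = exp(-7 ln(1 - x)) = 1/(1 - x)^7.
By the negative binomial expansion, [x^n] 1/(1 - x)^7 = C(n + 6, 6).
For n = 13: C(19, 6) = 27132.

27132


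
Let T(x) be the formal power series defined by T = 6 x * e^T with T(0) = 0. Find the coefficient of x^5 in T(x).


Apply the Lagrange inversion formula: if T = 6 x * phi(T) with phi(t) = e^t, then
[x^n] T = 6^n * (1/n) [t^(n-1)] phi(t)^n = 6^n * (1/n) [t^(n-1)] e^(n t) = 6^n * (1/n) * n^(n-1) / (n-1)! = 6^n * n^(n-1) / n!.
When c = 1 this is the Cayley count of rooted labeled trees on n vertices, divided by n!.
For n = 5: 6^5 * 5^4 / 5! = 7776 * 625/120 = 40500.

40500


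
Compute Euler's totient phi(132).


phi(n) counts integers in [1, n] coprime to n. Using the multiplicative formula phi(n) = n * prod_{p | n} (1 - 1/p):
132 = 2^2 * 3 * 11, so
phi(132) = 132 * (1 - 1/2) * (1 - 1/3) * (1 - 1/11) = 40.

40


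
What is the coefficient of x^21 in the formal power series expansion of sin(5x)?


The Maclaurin series is sin(t) = sum_{k>=0} (-1)^k t^(2k+1) / (2k+1)!, so substituting t = 5x, only odd powers of x are nonzero, with coefficient of x^(2k+1) equal to (-1)^k 5^(2k+1) / (2k+1)!.
Write 21 = 2*10 + 1, giving the coefficient (-1)^10 * 5^21 / 21! = 476837158203125/51090942171709440000 = 762939453125/81745507474735104.

762939453125/81745507474735104


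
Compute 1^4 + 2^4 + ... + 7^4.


This power sum has a closed form given by Faulhaber's formula
sum_{k=1}^{m} k^p = (1 / (p + 1)) * sum_{j=0}^{p} C(p + 1, j) B_j m^(p + 1 - j),
but for small m direct computation is fastest:
1 + 16 + 81 + 256 + 625 + 1296 + 2401 = 4676.

4676


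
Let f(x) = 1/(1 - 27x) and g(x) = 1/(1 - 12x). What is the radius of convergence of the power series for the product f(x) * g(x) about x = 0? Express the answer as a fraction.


The radius of 1/(1 - 27x) is 1/27 (nearest singularity at x = 1/27), and the radius of 1/(1 - 12x) is 1/12.
The product f(x)*g(x) = 1/((1 - 27x)(1 - 12x)) has singularities at both 1/27 and 1/12, so its radius of convergence is the distance to the nearest one:
min(1/27, 1/12) = 1/27.

1/27


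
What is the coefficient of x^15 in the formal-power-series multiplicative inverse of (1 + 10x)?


The inverse is 1/(1 + 10x). Apply the geometric identity 1/(1 - y) = sum_{k>=0} y^k with y = -10x:
1/(1 + 10x) = sum_{k>=0} (-10)^k x^k.
So the coefficient of x^15 is (-10)^15 = -1000000000000000.

-1000000000000000


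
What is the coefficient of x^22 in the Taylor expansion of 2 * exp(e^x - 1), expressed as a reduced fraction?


exp(e^x - 1) = sum_{k>=0} Bell_k x^k / k!, where Bell_k is the k-th Bell number.
So the coefficient of x^22 is 2 * Bell_22 / 22!.
Computing: Bell_22 = 4506715738447323 and 22! = 1124000727777607680000, giving
2 * 4506715738447323/1124000727777607680000 = 88366975263673/11019614978211840000.

88366975263673/11019614978211840000


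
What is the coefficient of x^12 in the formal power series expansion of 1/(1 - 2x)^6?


The general identity 1/(1 - c x)^r = sum_{k>=0} c^k C(k + r - 1, r - 1) x^k follows by substituting y = c x into 1/(1 - y)^r = sum_{k>=0} C(k + r - 1, r - 1) y^k.
For c = 2, r = 6, k = 12:
2^12 * C(17, 5) = 4096 * 6188 = 25346048.

25346048


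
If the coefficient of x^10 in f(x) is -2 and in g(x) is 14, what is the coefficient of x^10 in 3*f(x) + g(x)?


Scalar multiplication scales coefficients: 3 * -2 = -6.
Then add the g coefficient: -6 + 14
= 8

8


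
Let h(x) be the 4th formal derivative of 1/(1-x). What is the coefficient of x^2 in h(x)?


Differentiating 4 times: d^4/dx^4 [1/(1-x)] = 4!/(1-x)^5.
The expansion 1/(1-x)^5 = sum_{k>=0} C(k+4, 4) x^k, so the coefficient of x^n in 4!/(1-x)^5 is 4! * C(n+4, 4).
For n = 2: 24 * C(6, 4) = 24 * 15 = 360

360


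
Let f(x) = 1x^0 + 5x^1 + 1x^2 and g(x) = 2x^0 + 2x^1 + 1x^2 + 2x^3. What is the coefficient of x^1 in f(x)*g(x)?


Cauchy product at x^1:
1*2 + 5*2
= 12

12


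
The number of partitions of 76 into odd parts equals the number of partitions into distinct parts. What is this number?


Computing partitions of 76 into odd parts (1, 3, 5, ...):
Using the generating function prod_{k>=0} 1/(1-x^(2k+1)),
the count is 53250

53250


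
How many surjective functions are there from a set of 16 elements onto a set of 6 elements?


By inclusion-exclusion on which target elements are missed, the number of surjections from an n-set onto a k-set is
surj(n, k) = sum_{j=0}^{k} (-1)^j C(k, j) (k - j)^n.
Equivalently surj(n, k) = k! * S(n, k), where S(n, k) is the Stirling number of the second kind.
For n = 16, k = 6:
S(16, 6) = 2734926558, so
surj = 6! * 2734926558 = 720 * 2734926558 = 1969147121760.

1969147121760


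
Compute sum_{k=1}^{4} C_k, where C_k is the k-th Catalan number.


C_1 through C_4: 1, 2, 5, 14
Sum = 1 + 2 + 5 + 14
= 22

22


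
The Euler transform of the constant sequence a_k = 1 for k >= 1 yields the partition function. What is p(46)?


The Euler transform converts the sequence a_k = 1 into the number of integer partitions.
Using the recurrence or dynamic programming:
p(46) = 105558

105558


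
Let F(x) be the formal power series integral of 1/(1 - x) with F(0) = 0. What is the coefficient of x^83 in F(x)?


1/(1 - x) = sum_{k>=0} x^k. Integrating termwise and using F(0) = 0 gives
F(x) = sum_{k>=0} x^(k+1) / (k+1) = sum_{m>=1} x^m / m = -ln(1 - x).
So the coefficient of x^83 is 1/83 = 1/83.

1/83


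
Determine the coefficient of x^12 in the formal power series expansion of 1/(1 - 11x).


The geometric series identity gives 1/(1 - c x) = sum_{k>=0} c^k x^k, so the coefficient of x^k is c^k.
Here c = 11 and k = 12.
Computing: 11^12 = 3138428376721

3138428376721


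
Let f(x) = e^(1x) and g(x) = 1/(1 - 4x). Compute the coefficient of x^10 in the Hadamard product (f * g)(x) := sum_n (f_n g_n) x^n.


Expanding: f_k = 1^k/k! (from e^(1x)) and g_k = 4^k (from 1/(1 - 4x)). So the Hadamard coefficient (f * g)_k = 1^k 4^k / k! = (4)^k / k!.
For k = 10: 4^10/10! = 1048576/3628800 = 4096/14175.

4096/14175


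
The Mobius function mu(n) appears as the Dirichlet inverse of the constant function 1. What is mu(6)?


6 = 2 * 3 (all distinct primes).
mu(6) = (-1)^2 = 1

1


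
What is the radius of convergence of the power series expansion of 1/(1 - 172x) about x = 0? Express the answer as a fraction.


Expanding 1/(1 - 172x) = sum_{k>=0} 172^k x^k, the series converges when |172x| < 1, i.e., |x| < 1/172.
So the radius of convergence is 1/172 = 1/172.

1/172


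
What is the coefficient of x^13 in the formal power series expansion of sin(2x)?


The Maclaurin series is sin(t) = sum_{k>=0} (-1)^k t^(2k+1) / (2k+1)!, so substituting t = 2x, only odd powers of x are nonzero, with coefficient of x^(2k+1) equal to (-1)^k 2^(2k+1) / (2k+1)!.
Write 13 = 2*6 + 1, giving the coefficient (-1)^6 * 2^13 / 13! = 8192/6227020800 = 8/6081075.

8/6081075


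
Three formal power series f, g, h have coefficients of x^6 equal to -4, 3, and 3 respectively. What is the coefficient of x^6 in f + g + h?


Series addition is componentwise:
-4 + 3 + 3
= 2

2


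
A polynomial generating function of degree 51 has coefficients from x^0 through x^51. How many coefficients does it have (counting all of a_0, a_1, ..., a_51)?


A polynomial of degree 51 takes the form a_0 + a_1 x + ... + a_51 x^51.
The number of coefficients is 51 + 1 = 52.

52


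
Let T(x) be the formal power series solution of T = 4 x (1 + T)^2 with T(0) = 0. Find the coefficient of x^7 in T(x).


Apply the Lagrange inversion formula: if T = 4 x * phi(T) with phi(t) = (1 + t)^2, then [x^n] T = 4^n * (1/n) [t^(n-1)] phi(t)^n = 4^n * (1/n) [t^(n-1)] (1 + t)^(2n) = 4^n * (1/n) C(2n, n-1).
Using the identity C(2n, n-1) = C(2n, n) * n / (n+1), the unscaled factor equals C(2n, n) / (n+1) = C_n, the n-th Catalan number.
For n = 7: C_7 = C(14, 7) / 8 = 3432/8 = 429.
With the 4^7 = 16384 factor, the coefficient is 16384 * 429 = 7028736.

7028736


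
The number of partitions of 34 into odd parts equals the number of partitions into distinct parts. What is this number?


Computing partitions of 34 into odd parts (1, 3, 5, ...):
Using the generating function prod_{k>=0} 1/(1-x^(2k+1)),
the count is 512

512


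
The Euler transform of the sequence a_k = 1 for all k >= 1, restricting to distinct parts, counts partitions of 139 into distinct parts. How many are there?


Partitions of 139 into distinct parts can be computed via generating function.
Product (1+x)(1+x^2)(1+x^3)...
The coefficient of x^139 = 8953856

8953856


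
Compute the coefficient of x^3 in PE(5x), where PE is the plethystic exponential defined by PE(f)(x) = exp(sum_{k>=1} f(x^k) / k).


With f(x) = 5x, the exponent is sum_{k>=1} 5 x^k / k = 5 * (-ln(1 - x)). Exponentiating:
PE(5x) = exp(-5 ln(1 - x)) = 1/(1 - x)^5.
By the negative binomial expansion, [x^n] 1/(1 - x)^5 = C(n + 4, 4).
For n = 3: C(7, 4) = 35.

35


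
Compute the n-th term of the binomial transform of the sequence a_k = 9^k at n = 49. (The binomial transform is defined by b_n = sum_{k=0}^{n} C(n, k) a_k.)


With a_k = 9^k, b_n = sum_{k=0}^{n} C(n, k) 9^k = (1 + 9)^n by the binomial theorem.
For n = 49: (1 + 9)^49 = 10^49 = 10000000000000000000000000000000000000000000000000.

10000000000000000000000000000000000000000000000000


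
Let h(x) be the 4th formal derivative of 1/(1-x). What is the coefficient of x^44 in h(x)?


Differentiating 4 times: d^4/dx^4 [1/(1-x)] = 4!/(1-x)^5.
The expansion 1/(1-x)^5 = sum_{k>=0} C(k+4, 4) x^k, so the coefficient of x^n in 4!/(1-x)^5 is 4! * C(n+4, 4).
For n = 44: 24 * C(48, 4) = 24 * 194580 = 4669920

4669920


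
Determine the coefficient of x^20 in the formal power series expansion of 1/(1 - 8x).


The geometric series identity gives 1/(1 - c x) = sum_{k>=0} c^k x^k, so the coefficient of x^k is c^k.
Here c = 8 and k = 20.
Computing: 8^20 = 1152921504606846976

1152921504606846976


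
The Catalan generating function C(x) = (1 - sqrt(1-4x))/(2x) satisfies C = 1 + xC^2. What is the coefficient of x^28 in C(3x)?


Substituting x -> 3x scales the n-th coefficient by 3^n, so [x^28] C(3x) = 3^28 * C_28.
C_28 = C(2*28, 28)/(29) = 7648690600760440/29 = 263747951750360.
So 3^28 * 263747951750360 = 22876792454961 * 263747951750360 = 6033707152614053521415535960.

6033707152614053521415535960


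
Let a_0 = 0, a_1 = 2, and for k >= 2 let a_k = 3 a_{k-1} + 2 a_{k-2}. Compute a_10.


Iterating the recurrence forward:
a_0 = 0
a_1 = 2
a_2 = 3*2 + 2*0 = 6
a_3 = 3*6 + 2*2 = 22
a_4 = 3*22 + 2*6 = 78
a_5 = 3*78 + 2*22 = 278
a_6 = 3*278 + 2*78 = 990
a_7 = 3*990 + 2*278 = 3526
a_8 = 3*3526 + 2*990 = 12558
a_9 = 3*12558 + 2*3526 = 44726
a_10 = 3*44726 + 2*12558 = 159294
So a_10 = 159294.

159294


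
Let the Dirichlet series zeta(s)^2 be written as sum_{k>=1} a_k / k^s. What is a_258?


The Dirichlet convolution of the constant function 1 with itself gives (1 * 1)(k) = sum_{d | k} 1 = d(k), the number of positive divisors of k.
Since zeta(s) = sum_{k>=1} 1/k^s, we have zeta(s)^2 = sum_{k>=1} d(k)/k^s, so a_k = d(k).
For k = 258: the divisors are 1, 2, 3, 6, 43, 86, 129, 258.
Count = 8.

8


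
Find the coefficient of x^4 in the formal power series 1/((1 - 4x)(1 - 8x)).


By partial fractions or Cauchy convolution:
The coefficient equals sum_{k=0}^{4} 4^k * 8^(4-k).
= 7936

7936


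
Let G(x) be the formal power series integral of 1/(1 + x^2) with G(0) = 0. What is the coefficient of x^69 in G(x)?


1/(1 + x^2) = sum_{j>=0} (-1)^j x^(2j). Integrating termwise with G(0) = 0:
G(x) = sum_{j>=0} (-1)^j x^(2j+1) / (2j+1) = arctan(x).
Only odd powers are nonzero. For x^69 write 69 = 2*34 + 1, giving
(-1)^34 / 69 = 1/69 = 1/69.

1/69


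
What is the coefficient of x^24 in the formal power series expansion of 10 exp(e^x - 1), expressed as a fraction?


exp(e^x - 1) is the exponential generating function for the Bell numbers Bell_k: exp(e^x - 1) = sum_{k>=0} Bell_k x^k / k!.
So the coefficient of x^24 in 10 exp(e^x - 1) is 10 Bell_24 / 24!.
Computing: Bell_24 = 445958869294805289 and 24! = 620448401733239439360000, giving
10 * 445958869294805289/620448401733239439360000 = 148652956431601763/20681613391107981312000.

148652956431601763/20681613391107981312000


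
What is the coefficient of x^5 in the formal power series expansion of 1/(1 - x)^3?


The expansion 1/(1 - x)^r = sum_{k>=0} C(k + r - 1, r - 1) x^k follows from the multiset / negative-binomial theorem (or from repeated differentiation of the geometric series).
For r = 3 and k = 5:
C(7, 2) = 5040 / (2 * 120) = 21.

21


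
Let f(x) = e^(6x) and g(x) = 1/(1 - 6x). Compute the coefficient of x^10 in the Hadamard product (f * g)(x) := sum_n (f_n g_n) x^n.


Expanding: f_k = 6^k/k! (from e^(6x)) and g_k = 6^k (from 1/(1 - 6x)). So the Hadamard coefficient (f * g)_k = 6^k 6^k / k! = (36)^k / k!.
For k = 10: 36^10/10! = 3656158440062976/3628800 = 176319369216/175.

176319369216/175


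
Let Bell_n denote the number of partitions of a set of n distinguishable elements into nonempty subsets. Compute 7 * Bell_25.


Bell_25 can be computed from the Bell triangle or from Dobinski's identity Bell_n = (1/e) * sum_{k>=0} k^n / k!.
Computing Bell_25 = 4638590332229999353.
Then 7 * 4638590332229999353 = 32470132325609995471.

32470132325609995471


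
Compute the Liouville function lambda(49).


The Liouville function is lambda(k) = (-1)^Omega(k), where Omega(k) counts the prime factors of k with multiplicity.
Factoring: 49 = 7 * 7, so Omega(49) = 2.
lambda(49) = (-1)^2 = 1.

1


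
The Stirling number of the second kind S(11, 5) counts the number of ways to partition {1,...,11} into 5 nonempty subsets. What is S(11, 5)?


Using the explicit formula S(n,k) = (1/k!) sum_{j=0}^{k} (-1)^(k-j) C(k,j) j^n:
S(11, 5) = 246730
Equivalently, S(n,k) is n! times the coefficient of x^n in the EGF (e^x - 1)^k / k!.

246730


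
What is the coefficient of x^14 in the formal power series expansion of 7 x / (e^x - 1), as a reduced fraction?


The exponential generating function for Bernoulli numbers is
x / (e^x - 1) = sum_{k>=0} B_k x^k / k!.
So the coefficient of x^14 in 7 x / (e^x - 1) is 7 B_14 / 14!.
Computing: B_14 = 7/6, 14! = 87178291200, giving
7 * 7/6 / 87178291200 = 1/10674892800.

1/10674892800


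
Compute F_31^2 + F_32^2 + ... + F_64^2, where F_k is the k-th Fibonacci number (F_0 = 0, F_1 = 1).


There is a standard identity sum_{k=0}^{N} F_k^2 = F_N * F_{N+1} (proved inductively from the telescoping relation F_k^2 = F_k F_{k+1} - F_{k-1} F_k). Then
sum_{k=31}^{64} F_k^2 = F_64 F_65 - F_30 F_31.
Computing: F_64 = 10610209857723, F_65 = 17167680177565, F_30 = 832040, F_31 = 1346269.
Sum = 10610209857723 * 17167680177565 - 832040 * 1346269 = 182152689454234785876925735.

182152689454234785876925735


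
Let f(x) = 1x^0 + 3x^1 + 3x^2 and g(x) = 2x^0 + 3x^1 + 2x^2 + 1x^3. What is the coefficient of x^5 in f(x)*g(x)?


Cauchy product at x^5:
3*1
= 3

3


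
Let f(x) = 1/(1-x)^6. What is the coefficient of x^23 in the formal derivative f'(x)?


Differentiate: d/dx [ 1/(1-x)^r ] = r / (1-x)^(r+1).
Here r = 6, so f'(x) = 6 / (1-x)^7.
The expansion of 1/(1-x)^(r+1) has coefficient of x^n equal to C(n+r, r).
So the coefficient of x^23 in f'(x) is
6 * C(29, 6) = 6 * 475020 = 2850120

2850120


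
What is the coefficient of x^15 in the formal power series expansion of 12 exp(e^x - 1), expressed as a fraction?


exp(e^x - 1) is the exponential generating function for the Bell numbers Bell_k: exp(e^x - 1) = sum_{k>=0} Bell_k x^k / k!.
So the coefficient of x^15 in 12 exp(e^x - 1) is 12 Bell_15 / 15!.
Computing: Bell_15 = 1382958545 and 15! = 1307674368000, giving
12 * 1382958545/1307674368000 = 276591709/21794572800.

276591709/21794572800


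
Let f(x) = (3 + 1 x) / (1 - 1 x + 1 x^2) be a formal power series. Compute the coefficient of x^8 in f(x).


Write f(x) = sum_{k>=0} a_k x^k. Multiplying both sides by 1 - 1 x + 1 x^2 gives
(1 - 1 x + 1 x^2) sum_{k>=0} a_k x^k = 3 + 1 x.
Matching coefficients:
 x^0: a_0 = 3
 x^1: a_1 - 1 a_0 = 1  =>  a_1 = 1*3 + 1 = 4
 x^k (k >= 2): a_k = 1 a_{k-1} - 1 a_{k-2}.
Iterating: a_2 = 1, a_3 = -3, a_4 = -4, a_5 = -1, a_6 = 3, a_7 = 4, a_8 = 1.
So the coefficient of x^8 is 1.

1


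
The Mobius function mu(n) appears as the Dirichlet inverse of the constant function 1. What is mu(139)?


139 = 139 (all distinct primes).
mu(139) = (-1)^1 = -1

-1


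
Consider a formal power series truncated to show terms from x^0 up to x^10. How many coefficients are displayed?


From x^0 to x^10 inclusive, the count is 10 - 0 + 1 = 11.

11


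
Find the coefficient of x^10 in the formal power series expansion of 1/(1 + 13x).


Write 1/(1 + c x) = 1/(1 - (-c) x) and apply the geometric-series identity
1/(1 - y) = sum_{k>=0} y^k to get 1/(1 + c x) = sum_{k>=0} (-c)^k x^k.
So the coefficient of x^k is (-c)^k = (-1)^k * c^k.
Here c = 13 and k = 10:
(-13)^10 = 1 * 137858491849 = 137858491849

137858491849


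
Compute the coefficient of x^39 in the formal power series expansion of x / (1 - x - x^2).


Let f(x) = sum_{k>=0} a_k x^k. Multiplying f(x) * (1 - x - x^2) = x and matching coefficients gives a_0 = 0, a_1 = 1, and a_k = a_{k-1} + a_{k-2} for k >= 2. These are the Fibonacci numbers F_k.
Iterating from F_0 = 0, F_1 = 1:
F_0=0, F_1=1, F_2=1, F_3=2, F_4=3, F_5=5, F_6=8, F_7=13, F_8=21, F_9=34, ...
F_39 = 63245986.

63245986


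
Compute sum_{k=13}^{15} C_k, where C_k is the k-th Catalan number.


C_13 through C_15: 742900, 2674440, 9694845
Sum = 742900 + 2674440 + 9694845
= 13112185

13112185


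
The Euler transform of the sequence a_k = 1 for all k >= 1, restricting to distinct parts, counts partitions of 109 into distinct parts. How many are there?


Partitions of 109 into distinct parts can be computed via generating function.
Product (1+x)(1+x^2)(1+x^3)...
The coefficient of x^109 = 927406

927406


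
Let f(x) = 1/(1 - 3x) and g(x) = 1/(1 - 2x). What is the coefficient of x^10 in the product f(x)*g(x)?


The coefficient of x^n in f*g is the Cauchy product: sum_{k=0}^{n} a^k * b^(n-k).
With a=3, b=2, n=10:
sum_{k=0}^{10} 3^k * 2^(10-k)
= 175099

175099


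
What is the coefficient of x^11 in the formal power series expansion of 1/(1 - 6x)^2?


The general identity 1/(1 - c x)^r = sum_{k>=0} c^k C(k + r - 1, r - 1) x^k follows by substituting y = c x into 1/(1 - y)^r = sum_{k>=0} C(k + r - 1, r - 1) y^k.
For c = 6, r = 2, k = 11:
6^11 * C(12, 1) = 362797056 * 12 = 4353564672.

4353564672


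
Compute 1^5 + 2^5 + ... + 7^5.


This power sum has a closed form given by Faulhaber's formula
sum_{k=1}^{m} k^p = (1 / (p + 1)) * sum_{j=0}^{p} C(p + 1, j) B_j m^(p + 1 - j),
but for small m direct computation is fastest:
1 + 32 + 243 + 1024 + 3125 + 7776 + 16807 = 29008.

29008


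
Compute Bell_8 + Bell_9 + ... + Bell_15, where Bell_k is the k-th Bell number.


Recall Bell_k counts set partitions of a k-set (with Bell_0 = 1 by convention).
Bell_8 through Bell_15: 4140, 21147, 115975, 678570, 4213597, 27644437, 190899322, 1382958545
Sum = 4140 + 21147 + 115975 + 678570 + 4213597 + 27644437 + 190899322 + 1382958545 = 1606535733.

1606535733


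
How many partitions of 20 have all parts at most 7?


Using the generating function (1-x)^(-1)(1-x^2)^(-1)...(1-x^7)^(-1),
the coefficient of x^20 counts these restricted partitions.
Result = 364

364


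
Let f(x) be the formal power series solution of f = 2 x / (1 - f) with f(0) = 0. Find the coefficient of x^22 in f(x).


Apply Lagrange inversion: f = 2 x * phi(f) with phi(t) = 1/(1 - t), so
[x^n] f = 2^n * (1/n) [t^(n-1)] phi(t)^n = 2^n * (1/n) [t^(n-1)] (1 - t)^(-n) = 2^n * (1/n) C(2n - 2, n - 1) = 2^n * C_{n-1}.
For n = 22: C_21 = C(42, 21) / 22 = 538257874440/22 = 24466267020.
With the 2^22 = 4194304 factor, the coefficient is 4194304 * 24466267020 = 102618961627054080.

102618961627054080


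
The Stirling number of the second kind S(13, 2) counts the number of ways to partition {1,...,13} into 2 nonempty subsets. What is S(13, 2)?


Using the explicit formula S(n,k) = (1/k!) sum_{j=0}^{k} (-1)^(k-j) C(k,j) j^n:
S(13, 2) = 4095
Equivalently, S(n,k) is n! times the coefficient of x^n in the EGF (e^x - 1)^k / k!.

4095


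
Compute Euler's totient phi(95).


phi(n) counts integers in [1, n] coprime to n. Using the multiplicative formula phi(n) = n * prod_{p | n} (1 - 1/p):
95 = 5 * 19, so
phi(95) = 95 * (1 - 1/5) * (1 - 1/19) = 72.

72


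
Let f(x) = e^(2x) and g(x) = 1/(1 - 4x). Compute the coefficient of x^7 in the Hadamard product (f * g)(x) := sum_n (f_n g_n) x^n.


Expanding: f_k = 2^k/k! (from e^(2x)) and g_k = 4^k (from 1/(1 - 4x)). So the Hadamard coefficient (f * g)_k = 2^k 4^k / k! = (8)^k / k!.
For k = 7: 8^7/7! = 2097152/5040 = 131072/315.

131072/315


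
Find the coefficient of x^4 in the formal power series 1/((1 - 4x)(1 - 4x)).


By partial fractions or Cauchy convolution:
The coefficient equals sum_{k=0}^{4} 4^k * 4^(4-k).
= 1280

1280


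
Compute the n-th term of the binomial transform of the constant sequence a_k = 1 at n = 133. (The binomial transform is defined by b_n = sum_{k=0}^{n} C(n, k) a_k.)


With a_k = 1 for all k, b_n = sum_{k=0}^{n} C(n, k) = 2^n by the binomial theorem.
For n = 133: 2^133 = 10889035741470030830827987437816582766592.

10889035741470030830827987437816582766592


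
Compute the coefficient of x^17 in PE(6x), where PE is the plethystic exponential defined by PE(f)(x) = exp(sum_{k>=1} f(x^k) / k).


With f(x) = 6x, the exponent is sum_{k>=1} 6 x^k / k = 6 * (-ln(1 - x)). Exponentiating:
PE(6x) = exp(-6 ln(1 - x)) = 1/(1 - x)^6.
By the negative binomial expansion, [x^n] 1/(1 - x)^6 = C(n + 5, 5).
For n = 17: C(22, 5) = 26334.

26334


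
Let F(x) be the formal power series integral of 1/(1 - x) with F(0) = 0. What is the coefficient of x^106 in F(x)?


1/(1 - x) = sum_{k>=0} x^k. Integrating termwise and using F(0) = 0 gives
F(x) = sum_{k>=0} x^(k+1) / (k+1) = sum_{m>=1} x^m / m = -ln(1 - x).
So the coefficient of x^106 is 1/106 = 1/106.

1/106


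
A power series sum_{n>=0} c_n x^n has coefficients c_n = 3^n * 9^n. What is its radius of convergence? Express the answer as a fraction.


By the root test (Cauchy-Hadamard), the radius is R = 1 / limsup_n |c_n|^(1/n).
Here |c_n|^(1/n) = (3^n * 9^n)^(1/n) = 3 * 9 = 27 for all n.
So R = 1/27 = 1/27.

1/27


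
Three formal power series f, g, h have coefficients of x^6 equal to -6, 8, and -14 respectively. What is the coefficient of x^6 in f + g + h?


Series addition is componentwise:
-6 + 8 + -14
= -12

-12


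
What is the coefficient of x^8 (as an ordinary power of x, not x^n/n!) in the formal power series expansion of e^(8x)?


The exponential series is e^y = sum_{k>=0} y^k / k!. Substituting y = 8x gives
e^(8x) = sum_{k>=0} 8^k x^k / k!.
So the coefficient of x^n is a^n/n! with a = 8, n = 8:
8^8 / 8! = 16777216/40320 = 131072/315

131072/315


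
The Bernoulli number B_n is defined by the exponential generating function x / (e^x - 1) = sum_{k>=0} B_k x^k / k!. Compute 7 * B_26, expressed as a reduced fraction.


Bernoulli numbers can also be computed recursively via B_0 = 1 and sum_{j=0}^{m} C(m+1, j) B_j = 0 for m >= 1. Odd-index Bernoulli numbers vanish for k >= 3.
Computing B_26 = 8553103/6, so 7 * B_26 = 7 * 8553103/6 = 59871721/6.

59871721/6


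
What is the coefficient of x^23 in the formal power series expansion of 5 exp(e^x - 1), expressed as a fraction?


exp(e^x - 1) is the exponential generating function for the Bell numbers Bell_k: exp(e^x - 1) = sum_{k>=0} Bell_k x^k / k!.
So the coefficient of x^23 in 5 exp(e^x - 1) is 5 Bell_23 / 23!.
Computing: Bell_23 = 44152005855084346 and 23! = 25852016738884976640000, giving
5 * 44152005855084346/25852016738884976640000 = 22076002927542173/2585201673888497664000.

22076002927542173/2585201673888497664000


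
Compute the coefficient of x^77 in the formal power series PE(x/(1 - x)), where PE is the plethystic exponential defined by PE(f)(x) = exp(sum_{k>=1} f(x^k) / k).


For f(x) = x/(1 - x) we have
sum_{k>=1} f(x^k) / k = sum_{k>=1} (1/k) * x^k / (1 - x^k) = sum_{k, m >= 1} x^(k m) / k,
which after exponentiating simplifies to
PE(x/(1 - x)) = prod_{k>=1} 1 / (1 - x^k).
This is the generating function for the partition function p(n), so the coefficient of x^77 is p(77).
Computing p(77) by dynamic programming over parts 1, 2, ..., 77: p(77) = 10619863.

10619863


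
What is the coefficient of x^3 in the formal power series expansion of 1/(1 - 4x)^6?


The general identity 1/(1 - c x)^r = sum_{k>=0} c^k C(k + r - 1, r - 1) x^k follows by substituting y = c x into 1/(1 - y)^r = sum_{k>=0} C(k + r - 1, r - 1) y^k.
For c = 4, r = 6, k = 3:
4^3 * C(8, 5) = 64 * 56 = 3584.

3584


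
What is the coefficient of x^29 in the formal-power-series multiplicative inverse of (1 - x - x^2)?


Let the inverse be f(x) = sum_{k>=0} a_k x^k. From f(x) * (1 - x - x^2) = 1 and matching coefficients:
 x^0: a_0 = 1.
 x^1: a_1 - a_0 = 0, so a_1 = 1.
 x^k (k >= 2): a_k - a_{k-1} - a_{k-2} = 0, i.e. a_k = a_{k-1} + a_{k-2}.
This is the Fibonacci-type recurrence shifted so that a_0 = a_1 = 1.
Iterating: a_0=1, a_1=1, a_2=2, a_3=3, a_4=5, a_5=8, a_6=13, a_7=21, a_8=34, a_9=55, ...
a_29 = 832040.

832040


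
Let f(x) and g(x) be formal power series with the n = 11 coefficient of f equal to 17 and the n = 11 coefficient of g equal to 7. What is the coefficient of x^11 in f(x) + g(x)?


Addition of formal power series is termwise.
The coefficient of x^11 in f + g = 17 + 7
= 24

24


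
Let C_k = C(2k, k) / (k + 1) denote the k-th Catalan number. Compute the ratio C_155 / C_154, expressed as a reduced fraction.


Using C_k = (2k)! / (k! (k+1)!), the ratio C_{k+1}/C_k simplifies to
C_{k+1}/C_k = [(2k+2)! / ((k+1)! (k+2)!)] * [k! (k+1)! / (2k)!]
 = (2k+2)(2k+1) / ((k+1)(k+2)) = 2(2k+1) / (k+2).
For k = 154: 2(2*154 + 1) / (154 + 2) = 618/156 = 103/26.

103/26


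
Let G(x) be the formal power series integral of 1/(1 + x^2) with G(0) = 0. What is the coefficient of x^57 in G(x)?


1/(1 + x^2) = sum_{j>=0} (-1)^j x^(2j). Integrating termwise with G(0) = 0:
G(x) = sum_{j>=0} (-1)^j x^(2j+1) / (2j+1) = arctan(x).
Only odd powers are nonzero. For x^57 write 57 = 2*28 + 1, giving
(-1)^28 / 57 = 1/57 = 1/57.

1/57


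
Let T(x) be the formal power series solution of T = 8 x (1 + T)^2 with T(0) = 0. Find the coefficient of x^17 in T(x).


Apply the Lagrange inversion formula: if T = 8 x * phi(T) with phi(t) = (1 + t)^2, then [x^n] T = 8^n * (1/n) [t^(n-1)] phi(t)^n = 8^n * (1/n) [t^(n-1)] (1 + t)^(2n) = 8^n * (1/n) C(2n, n-1).
Using the identity C(2n, n-1) = C(2n, n) * n / (n+1), the unscaled factor equals C(2n, n) / (n+1) = C_n, the n-th Catalan number.
For n = 17: C_17 = C(34, 17) / 18 = 2333606220/18 = 129644790.
With the 8^17 = 2251799813685248 factor, the coefficient is 2251799813685248 * 129644790 = 291934113967263103057920.

291934113967263103057920


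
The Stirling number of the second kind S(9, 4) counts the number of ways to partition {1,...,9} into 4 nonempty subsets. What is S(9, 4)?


Using the explicit formula S(n,k) = (1/k!) sum_{j=0}^{k} (-1)^(k-j) C(k,j) j^n:
S(9, 4) = 7770
Equivalently, S(n,k) is n! times the coefficient of x^n in the EGF (e^x - 1)^k / k!.

7770


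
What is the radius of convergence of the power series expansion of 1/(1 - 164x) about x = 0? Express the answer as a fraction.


Expanding 1/(1 - 164x) = sum_{k>=0} 164^k x^k, the series converges when |164x| < 1, i.e., |x| < 1/164.
So the radius of convergence is 1/164 = 1/164.

1/164


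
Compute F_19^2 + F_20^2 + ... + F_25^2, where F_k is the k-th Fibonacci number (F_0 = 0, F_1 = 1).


There is a standard identity sum_{k=0}^{N} F_k^2 = F_N * F_{N+1} (proved inductively from the telescoping relation F_k^2 = F_k F_{k+1} - F_{k-1} F_k). Then
sum_{k=19}^{25} F_k^2 = F_25 F_26 - F_18 F_19.
Computing: F_25 = 75025, F_26 = 121393, F_18 = 2584, F_19 = 4181.
Sum = 75025 * 121393 - 2584 * 4181 = 9096706121.

9096706121


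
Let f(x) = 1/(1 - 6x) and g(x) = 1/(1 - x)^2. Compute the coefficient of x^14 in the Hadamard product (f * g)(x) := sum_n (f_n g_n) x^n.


f has coefficients f_k = 6^k. For g = 1/(1 - x)^2 the coefficient is g_k = C(k + 1, 1) = k + 1. The Hadamard coefficient is (f * g)_k = 6^k * (k + 1).
For k = 14: 6^14 * 15 = 78364164096 * 15 = 1175462461440.

1175462461440


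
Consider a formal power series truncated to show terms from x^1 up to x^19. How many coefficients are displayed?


From x^1 to x^19 inclusive, the count is 19 - 1 + 1 = 19.

19


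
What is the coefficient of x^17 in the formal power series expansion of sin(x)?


The Maclaurin series is sin(t) = sum_{k>=0} (-1)^k t^(2k+1) / (2k+1)!, so substituting t = x, only odd powers of x are nonzero, with coefficient of x^(2k+1) equal to (-1)^k / (2k+1)!.
Write 17 = 2*8 + 1, giving the coefficient (-1)^8 / 17! = 1/355687428096000 = 1/355687428096000.

1/355687428096000


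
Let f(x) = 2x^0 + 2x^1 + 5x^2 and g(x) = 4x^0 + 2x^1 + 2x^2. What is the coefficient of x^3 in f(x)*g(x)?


Cauchy product at x^3:
2*2 + 5*2
= 14

14


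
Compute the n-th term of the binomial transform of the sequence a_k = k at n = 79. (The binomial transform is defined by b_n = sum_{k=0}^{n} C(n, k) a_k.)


With a_k = k, b_n = sum_{k=0}^{n} C(n, k) k. Using k * C(n, k) = n * C(n-1, k-1) gives b_n = n * sum_{k>=1} C(n-1, k-1) = n * 2^(n-1).
For n = 79: 79 * 2^78 = 79 * 302231454903657293676544 = 23876284937388926200446976.

23876284937388926200446976


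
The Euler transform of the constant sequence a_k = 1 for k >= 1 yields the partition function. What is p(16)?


The Euler transform converts the sequence a_k = 1 into the number of integer partitions.
Using the recurrence or dynamic programming:
p(16) = 231

231


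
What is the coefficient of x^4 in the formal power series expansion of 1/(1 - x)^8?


The negative binomial / multiset identity is
1/(1 - x)^r = sum_{k>=0} C(k + r - 1, r - 1) x^k.
Here r = 8 and k = 4, so the coefficient is
C(4 + 7, 7) = C(11, 7)
= 330

330


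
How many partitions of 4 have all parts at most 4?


Using the generating function (1-x)^(-1)(1-x^2)^(-1)...(1-x^4)^(-1),
the coefficient of x^4 counts these restricted partitions.
Result = 5

5


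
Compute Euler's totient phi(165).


phi(n) counts integers in [1, n] coprime to n. Using the multiplicative formula phi(n) = n * prod_{p | n} (1 - 1/p):
165 = 3 * 5 * 11, so
phi(165) = 165 * (1 - 1/3) * (1 - 1/5) * (1 - 1/11) = 80.

80


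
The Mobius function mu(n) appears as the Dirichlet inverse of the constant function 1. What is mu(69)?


69 = 3 * 23 (all distinct primes).
mu(69) = (-1)^2 = 1

1


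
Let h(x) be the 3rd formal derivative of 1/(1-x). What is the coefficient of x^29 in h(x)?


Differentiating 3 times: d^3/dx^3 [1/(1-x)] = 3!/(1-x)^4.
The expansion 1/(1-x)^4 = sum_{k>=0} C(k+3, 3) x^k, so the coefficient of x^n in 3!/(1-x)^4 is 3! * C(n+3, 3).
For n = 29: 6 * C(32, 3) = 6 * 4960 = 29760

29760


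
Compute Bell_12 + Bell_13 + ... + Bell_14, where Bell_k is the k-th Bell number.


Recall Bell_k counts set partitions of a k-set (with Bell_0 = 1 by convention).
Bell_12 through Bell_14: 4213597, 27644437, 190899322
Sum = 4213597 + 27644437 + 190899322 = 222757356.

222757356


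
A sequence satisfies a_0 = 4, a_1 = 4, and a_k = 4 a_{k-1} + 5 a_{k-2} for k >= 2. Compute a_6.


The characteristic equation is t^2 - 4 t - 5 = 0, with roots r_1 = 5 and r_2 = -1 (so c_1 = r_1 + r_2, c_2 = -r_1 r_2 as required).
One can use the closed form a_n = A r_1^n + B r_2^n, but direct iteration is more reliable:
a_0 = 4, a_1 = 4, a_2 = 36, a_3 = 164, a_4 = 836, a_5 = 4164, a_6 = 20836.
So a_6 = 20836.

20836


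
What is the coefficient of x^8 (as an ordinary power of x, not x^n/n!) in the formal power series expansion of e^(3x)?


The exponential series is e^y = sum_{k>=0} y^k / k!. Substituting y = 3x gives
e^(3x) = sum_{k>=0} 3^k x^k / k!.
So the coefficient of x^n is a^n/n! with a = 3, n = 8:
3^8 / 8! = 6561/40320 = 729/4480

729/4480


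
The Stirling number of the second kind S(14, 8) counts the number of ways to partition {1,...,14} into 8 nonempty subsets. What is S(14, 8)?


Using the explicit formula S(n,k) = (1/k!) sum_{j=0}^{k} (-1)^(k-j) C(k,j) j^n:
S(14, 8) = 20912320
Equivalently, S(n,k) is n! times the coefficient of x^n in the EGF (e^x - 1)^k / k!.

20912320


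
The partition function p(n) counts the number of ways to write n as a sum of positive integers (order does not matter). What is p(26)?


Using the generating function prod_{k>=1} 1/(1-x^k), we compute p(26).
By dynamic programming over parts 1 through 26:
p(26) = 2436

2436


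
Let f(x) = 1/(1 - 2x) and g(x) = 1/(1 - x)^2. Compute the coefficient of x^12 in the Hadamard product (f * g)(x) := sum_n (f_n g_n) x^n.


f has coefficients f_k = 2^k. For g = 1/(1 - x)^2 the coefficient is g_k = C(k + 1, 1) = k + 1. The Hadamard coefficient is (f * g)_k = 2^k * (k + 1).
For k = 12: 2^12 * 13 = 4096 * 13 = 53248.

53248


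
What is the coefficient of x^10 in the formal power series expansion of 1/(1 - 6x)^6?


The general identity 1/(1 - c x)^r = sum_{k>=0} c^k C(k + r - 1, r - 1) x^k follows by substituting y = c x into 1/(1 - y)^r = sum_{k>=0} C(k + r - 1, r - 1) y^k.
For c = 6, r = 6, k = 10:
6^10 * C(15, 5) = 60466176 * 3003 = 181579926528.

181579926528


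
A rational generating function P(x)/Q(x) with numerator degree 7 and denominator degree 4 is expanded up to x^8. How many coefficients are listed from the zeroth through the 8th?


Expanding up to x^8 gives the coefficients for x^0, x^1, ..., x^8.
That is 8 + 1 = 9 coefficients in total.

9


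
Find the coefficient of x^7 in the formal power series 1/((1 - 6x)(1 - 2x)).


By partial fractions or Cauchy convolution:
The coefficient equals sum_{k=0}^{7} 6^k * 2^(7-k).
= 419840

419840


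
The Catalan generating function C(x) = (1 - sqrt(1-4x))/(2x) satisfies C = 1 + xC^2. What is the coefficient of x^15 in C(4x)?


Substituting x -> 4x scales the n-th coefficient by 4^n, so [x^15] C(4x) = 4^15 * C_15.
C_15 = C(2*15, 15)/(16) = 155117520/16 = 9694845.
So 4^15 * 9694845 = 1073741824 * 9694845 = 10409760553697280.

10409760553697280


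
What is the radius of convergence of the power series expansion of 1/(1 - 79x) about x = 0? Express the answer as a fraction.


Expanding 1/(1 - 79x) = sum_{k>=0} 79^k x^k, the series converges when |79x| < 1, i.e., |x| < 1/79.
So the radius of convergence is 1/79 = 1/79.

1/79


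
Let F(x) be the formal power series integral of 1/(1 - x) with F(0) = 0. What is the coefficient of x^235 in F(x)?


1/(1 - x) = sum_{k>=0} x^k. Integrating termwise and using F(0) = 0 gives
F(x) = sum_{k>=0} x^(k+1) / (k+1) = sum_{m>=1} x^m / m = -ln(1 - x).
So the coefficient of x^235 is 1/235 = 1/235.

1/235
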